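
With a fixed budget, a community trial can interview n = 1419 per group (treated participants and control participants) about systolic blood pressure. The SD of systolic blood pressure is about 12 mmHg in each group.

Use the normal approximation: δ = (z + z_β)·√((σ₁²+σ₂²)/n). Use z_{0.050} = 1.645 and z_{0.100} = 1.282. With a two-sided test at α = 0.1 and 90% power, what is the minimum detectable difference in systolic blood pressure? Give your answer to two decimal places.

Minimum detectable difference ≈ 1.32 mmHg

δ = (z_{α/2} + z_β) · √((σ₁²+σ₂²)/n)
  = (1.645 + 1.282) · √(288/1419)
  = 2.927 · √0.20296
  = 2.927 · 0.4505
  = 1.3186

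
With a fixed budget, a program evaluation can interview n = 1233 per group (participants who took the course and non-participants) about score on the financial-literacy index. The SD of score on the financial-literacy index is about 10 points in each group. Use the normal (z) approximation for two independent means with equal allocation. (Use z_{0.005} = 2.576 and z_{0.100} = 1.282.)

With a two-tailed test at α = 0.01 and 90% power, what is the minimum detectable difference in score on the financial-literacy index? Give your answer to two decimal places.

Minimum detectable difference ≈ 1.55 points

δ = (z_{α/2} + z_β) · √((σ₁²+σ₂²)/n)
  = (2.576 + 1.282) · √(200/1233)
  = 3.858 · √0.16221
  = 3.858 · 0.4027
  = 1.5538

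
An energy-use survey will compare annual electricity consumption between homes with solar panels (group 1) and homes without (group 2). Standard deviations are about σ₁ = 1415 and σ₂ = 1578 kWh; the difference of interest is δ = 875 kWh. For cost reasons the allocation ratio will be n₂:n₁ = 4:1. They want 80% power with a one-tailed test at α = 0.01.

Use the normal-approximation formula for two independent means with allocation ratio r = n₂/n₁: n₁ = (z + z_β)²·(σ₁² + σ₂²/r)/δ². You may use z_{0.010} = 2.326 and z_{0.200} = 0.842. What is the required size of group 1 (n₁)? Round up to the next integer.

n₁ = 35

n₁ = (z_α + z_β)² · (σ₁² + σ₂²/r) / δ²
   = (2.326 + 0.842)² · (1415² + 1578²/4) / 875²
   = 10.0362 · (2002225 + 622521) / 765625
   = 10.0362 · 2624746 / 765625
   = 34.41
Round up → n₁ = 35; n₂ = r·n₁ = 4 × 35 = 140.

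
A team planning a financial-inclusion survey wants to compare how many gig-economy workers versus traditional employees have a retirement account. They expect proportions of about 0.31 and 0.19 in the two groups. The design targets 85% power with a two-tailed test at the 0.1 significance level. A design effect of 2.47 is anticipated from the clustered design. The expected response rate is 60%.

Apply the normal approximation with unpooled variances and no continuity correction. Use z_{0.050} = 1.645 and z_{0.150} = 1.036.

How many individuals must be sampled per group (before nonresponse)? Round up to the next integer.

n = (z_{α/2} + z_β)² · [p₁(1−p₁) + p₂(1−p₂)] / (p₁ − p₂)²
  = (1.645 + 1.036)² · (0.31·0.69 + 0.19·0.81) / (0.12)²
  = (2.681)² · (0.2139 + 0.1539) / 0.0144
  = 7.1878 · 0.3678 / 0.0144
  = 183.59
Design effect: 2.47 × 183.59 = 453.46.
Adjust for 60% response: 453.46 / 0.60 = 755.77.
Round up → n = 756 per group.

n = 756 per group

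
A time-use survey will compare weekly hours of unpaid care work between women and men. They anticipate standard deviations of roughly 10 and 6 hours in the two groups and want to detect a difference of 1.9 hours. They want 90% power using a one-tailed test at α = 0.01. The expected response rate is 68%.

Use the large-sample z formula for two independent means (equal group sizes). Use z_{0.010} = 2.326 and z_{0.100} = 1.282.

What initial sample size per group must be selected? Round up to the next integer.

n = (z_α + z_β)² · (σ₁² + σ₂²) / δ²
  = (2.326 + 1.282)² · (10² + 6² = 136) / 1.9²
  = 13.0177 · 136 / 3.61
  = 490.42
Adjust for 68% response: 490.42 / 0.68 = 721.20.
Round up → n = 722 per group.

n = 722 per group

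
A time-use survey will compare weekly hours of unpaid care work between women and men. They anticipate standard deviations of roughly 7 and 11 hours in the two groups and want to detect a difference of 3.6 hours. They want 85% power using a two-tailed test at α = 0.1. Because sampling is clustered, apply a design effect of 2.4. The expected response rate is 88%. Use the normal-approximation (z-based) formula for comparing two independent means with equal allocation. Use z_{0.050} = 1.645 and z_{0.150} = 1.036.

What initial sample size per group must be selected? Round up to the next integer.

n = (z_{α/2} + z_β)² · (σ₁² + σ₂²) / δ²
  = (1.645 + 1.036)² · (7² + 11² = 170) / 3.6²
  = 7.1878 · 170 / 12.96
  = 94.28
Design effect: 2.4 × 94.28 = 226.28.
Adjust for 88% response: 226.28 / 0.88 = 257.14.
Round up → n = 258 per group.

n = 258 per group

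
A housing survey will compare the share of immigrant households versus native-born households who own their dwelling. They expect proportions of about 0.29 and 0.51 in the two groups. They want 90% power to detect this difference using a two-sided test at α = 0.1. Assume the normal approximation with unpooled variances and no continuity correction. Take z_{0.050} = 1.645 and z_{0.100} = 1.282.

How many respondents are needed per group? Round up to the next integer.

n = (z_{α/2} + z_β)² · [p₁(1−p₁) + p₂(1−p₂)] / (p₁ − p₂)²
  = (1.645 + 1.282)² · (0.29·0.71 + 0.51·0.49) / (-0.22)²
  = (2.927)² · (0.2059 + 0.2499) / 0.0484
  = 8.5673 · 0.4558 / 0.0484
  = 80.68
Round up → n = 81 per group.

n = 81 per group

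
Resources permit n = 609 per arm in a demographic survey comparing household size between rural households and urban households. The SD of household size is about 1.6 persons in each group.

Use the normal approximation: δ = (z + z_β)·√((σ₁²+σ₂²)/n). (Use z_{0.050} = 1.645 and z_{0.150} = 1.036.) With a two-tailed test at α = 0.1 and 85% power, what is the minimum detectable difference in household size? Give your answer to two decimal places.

δ = (z_{α/2} + z_β) · √((σ₁²+σ₂²)/n)
  = (1.645 + 1.036) · √(5.12/609)
  = 2.681 · √0.00841
  = 2.681 · 0.0917
  = 0.2458

Minimum detectable difference ≈ 0.25 persons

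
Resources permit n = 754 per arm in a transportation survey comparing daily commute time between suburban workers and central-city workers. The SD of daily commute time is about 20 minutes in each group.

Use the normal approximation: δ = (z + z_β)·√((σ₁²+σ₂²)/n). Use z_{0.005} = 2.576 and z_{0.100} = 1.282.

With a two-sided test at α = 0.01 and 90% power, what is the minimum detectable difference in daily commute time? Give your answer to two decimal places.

δ = (z_{α/2} + z_β) · √((σ₁²+σ₂²)/n)
  = (2.576 + 1.282) · √(800/754)
  = 3.858 · √1.061
  = 3.858 · 1.0301
  = 3.9739

Minimum detectable difference ≈ 3.97 minutes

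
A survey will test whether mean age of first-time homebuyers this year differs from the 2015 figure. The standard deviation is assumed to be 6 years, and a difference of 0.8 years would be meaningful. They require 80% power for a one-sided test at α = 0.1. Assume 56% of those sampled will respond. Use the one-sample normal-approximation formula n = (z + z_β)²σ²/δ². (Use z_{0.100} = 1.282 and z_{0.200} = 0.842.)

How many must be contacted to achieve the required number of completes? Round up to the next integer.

n = (z_α + z_β)² · σ² / δ²
  = (1.282 + 0.842)² · 6² / 0.8²
  = 4.5114 · 36 / 0.64
  = 253.76
Adjust for 56% response: 253.76 / 0.56 = 453.15.
Round up → n = 454.

n = 454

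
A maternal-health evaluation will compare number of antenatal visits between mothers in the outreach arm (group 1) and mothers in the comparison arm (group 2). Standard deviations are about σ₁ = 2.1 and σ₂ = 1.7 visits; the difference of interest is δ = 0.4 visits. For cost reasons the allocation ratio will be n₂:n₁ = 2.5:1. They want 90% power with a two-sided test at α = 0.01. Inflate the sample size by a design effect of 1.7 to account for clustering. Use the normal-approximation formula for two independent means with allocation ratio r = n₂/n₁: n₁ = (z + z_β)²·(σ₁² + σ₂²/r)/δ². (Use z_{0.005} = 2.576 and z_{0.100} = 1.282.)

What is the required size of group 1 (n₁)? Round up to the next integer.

n₁ = (z_{α/2} + z_β)² · (σ₁² + σ₂²/r) / δ²
   = (2.576 + 1.282)² · (2.1² + 1.7²/2.5) / 0.4²
   = 14.8842 · (4.41 + 1.156) / 0.16
   = 14.8842 · 5.566 / 0.16
   = 517.78
Design effect: 1.7 × 517.78 = 880.23.
Round up → n₁ = 881; n₂ = r·n₁ = 2.5 × 881 = 2203.

n₁ = 881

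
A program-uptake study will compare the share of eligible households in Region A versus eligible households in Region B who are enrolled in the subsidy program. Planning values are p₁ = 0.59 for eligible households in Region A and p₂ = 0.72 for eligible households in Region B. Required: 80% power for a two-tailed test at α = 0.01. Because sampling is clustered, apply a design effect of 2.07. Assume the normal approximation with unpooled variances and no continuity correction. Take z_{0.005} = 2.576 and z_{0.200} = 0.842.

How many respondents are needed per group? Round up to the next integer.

n = (z_{α/2} + z_β)² · [p₁(1−p₁) + p₂(1−p₂)] / (p₁ − p₂)²
  = (2.576 + 0.842)² · (0.59·0.41 + 0.72·0.28) / (-0.13)²
  = (3.418)² · (0.2419 + 0.2016) / 0.0169
  = 11.6827 · 0.4435 / 0.0169
  = 306.59
Design effect: 2.07 × 306.59 = 634.63.
Round up → n = 635 per group.

n = 635 per group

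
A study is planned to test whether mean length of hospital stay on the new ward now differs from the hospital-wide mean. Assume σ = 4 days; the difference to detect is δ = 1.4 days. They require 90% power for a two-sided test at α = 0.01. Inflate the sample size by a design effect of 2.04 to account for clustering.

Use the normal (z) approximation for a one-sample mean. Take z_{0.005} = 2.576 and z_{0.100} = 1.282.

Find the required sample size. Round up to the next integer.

n = (z_{α/2} + z_β)² · σ² / δ²
  = (2.576 + 1.282)² · 4² / 1.4²
  = 14.8842 · 16 / 1.96
  = 121.50
Design effect: 2.04 × 121.50 = 247.87.
Round up → n = 248.

n = 248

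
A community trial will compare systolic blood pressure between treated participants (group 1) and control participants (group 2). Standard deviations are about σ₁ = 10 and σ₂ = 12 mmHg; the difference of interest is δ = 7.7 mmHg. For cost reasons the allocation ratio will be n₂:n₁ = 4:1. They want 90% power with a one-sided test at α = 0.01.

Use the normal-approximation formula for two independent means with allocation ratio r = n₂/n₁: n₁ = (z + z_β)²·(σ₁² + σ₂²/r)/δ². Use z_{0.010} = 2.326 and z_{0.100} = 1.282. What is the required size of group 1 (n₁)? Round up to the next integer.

n₁ = (z_α + z_β)² · (σ₁² + σ₂²/r) / δ²
   = (2.326 + 1.282)² · (10² + 12²/4) / 7.7²
   = 13.0177 · (100 + 36) / 59.29
   = 13.0177 · 136 / 59.29
   = 29.86
Round up → n₁ = 30; n₂ = r·n₁ = 4 × 30 = 120.

n₁ = 30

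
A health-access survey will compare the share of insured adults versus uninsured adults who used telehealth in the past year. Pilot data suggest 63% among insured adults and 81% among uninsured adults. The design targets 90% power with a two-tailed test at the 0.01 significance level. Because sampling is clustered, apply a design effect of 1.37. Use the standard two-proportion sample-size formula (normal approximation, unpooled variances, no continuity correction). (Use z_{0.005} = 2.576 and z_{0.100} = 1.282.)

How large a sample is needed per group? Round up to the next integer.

n = 244 per group

n = (z_{α/2} + z_β)² · [p₁(1−p₁) + p₂(1−p₂)] / (p₁ − p₂)²
  = (2.576 + 1.282)² · (0.63·0.37 + 0.81·0.19) / (-0.18)²
  = (3.858)² · (0.2331 + 0.1539) / 0.0324
  = 14.8842 · 0.3870 / 0.0324
  = 177.78
Design effect: 1.37 × 177.78 = 243.56.
Round up → n = 244 per group.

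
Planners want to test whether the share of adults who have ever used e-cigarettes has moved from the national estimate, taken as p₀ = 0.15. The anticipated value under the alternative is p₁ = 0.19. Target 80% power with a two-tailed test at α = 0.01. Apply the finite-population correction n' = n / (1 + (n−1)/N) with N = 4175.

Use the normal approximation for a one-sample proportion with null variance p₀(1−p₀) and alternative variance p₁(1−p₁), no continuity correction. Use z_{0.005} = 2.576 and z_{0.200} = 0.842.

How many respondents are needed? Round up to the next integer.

n = [z_{α/2}·√(p₀q₀) + z_β·√(p₁q₁)]² / (p₁ − p₀)²
  = [2.576·√(0.15·0.85) + 0.842·√(0.19·0.81)]² / (0.04)²
  = [2.576·0.3571 + 0.842·0.3923]² / 0.0016
  = [1.2501]² / 0.0016
  = 976.77
Finite-population correction (N = 4175): 976.77 / (1 + (976.77 − 1)/4175) = 791.73.
Round up → n = 792.

n = 792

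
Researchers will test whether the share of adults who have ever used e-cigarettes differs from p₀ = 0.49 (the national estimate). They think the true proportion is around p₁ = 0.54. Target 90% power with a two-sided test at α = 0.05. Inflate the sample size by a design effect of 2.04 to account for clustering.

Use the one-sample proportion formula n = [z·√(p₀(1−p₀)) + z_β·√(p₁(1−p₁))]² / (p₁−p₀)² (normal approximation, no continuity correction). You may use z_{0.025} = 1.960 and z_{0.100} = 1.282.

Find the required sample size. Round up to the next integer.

n = [z_{α/2}·√(p₀q₀) + z_β·√(p₁q₁)]² / (p₁ − p₀)²
  = [1.960·√(0.49·0.51) + 1.282·√(0.54·0.46)]² / (0.05)²
  = [1.960·0.4999 + 1.282·0.4984]² / 0.0025
  = [1.6187]² / 0.0025
  = 1048.14
Design effect: 2.04 × 1048.14 = 2138.21.
Round up → n = 2139.

n = 2139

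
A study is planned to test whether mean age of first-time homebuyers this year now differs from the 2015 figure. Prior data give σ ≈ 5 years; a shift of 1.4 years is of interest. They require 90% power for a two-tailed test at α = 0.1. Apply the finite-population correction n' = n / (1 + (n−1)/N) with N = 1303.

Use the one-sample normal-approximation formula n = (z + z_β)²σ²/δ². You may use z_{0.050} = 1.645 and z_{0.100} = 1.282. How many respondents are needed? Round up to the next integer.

n = (z_{α/2} + z_β)² · σ² / δ²
  = (1.645 + 1.282)² · 5² / 1.4²
  = 8.5673 · 25 / 1.96
  = 109.28
Finite-population correction (N = 1303): 109.28 / (1 + (109.28 − 1)/1303) = 100.89.
Round up → n = 101.

n = 101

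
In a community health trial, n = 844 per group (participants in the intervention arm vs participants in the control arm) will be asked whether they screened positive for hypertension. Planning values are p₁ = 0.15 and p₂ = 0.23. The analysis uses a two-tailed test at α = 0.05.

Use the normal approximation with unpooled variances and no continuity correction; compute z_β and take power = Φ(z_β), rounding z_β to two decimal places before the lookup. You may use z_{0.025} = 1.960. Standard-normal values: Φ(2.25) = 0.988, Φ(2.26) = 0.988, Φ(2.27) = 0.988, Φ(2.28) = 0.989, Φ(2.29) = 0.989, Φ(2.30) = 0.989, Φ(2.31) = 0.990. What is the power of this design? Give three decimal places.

Power ≈ 0.988

z_β = |p₁−p₂|·√(n/[p₁q₁+p₂q₂]) − z_{α/2}
    = 0.08 · √(844/0.3046) − 1.960
    = 0.08 · 52.6388 − 1.960
    = 4.2111 − 1.960 = 2.2511 → 2.25
Power = Φ(2.25) = 0.988.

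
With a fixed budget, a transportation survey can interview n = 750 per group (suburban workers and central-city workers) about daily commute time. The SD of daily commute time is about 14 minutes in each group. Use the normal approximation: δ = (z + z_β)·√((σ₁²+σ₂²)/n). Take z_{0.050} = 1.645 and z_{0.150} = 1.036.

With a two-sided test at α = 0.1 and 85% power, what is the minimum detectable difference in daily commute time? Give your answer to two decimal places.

Minimum detectable difference ≈ 1.94 minutes

δ = (z_{α/2} + z_β) · √((σ₁²+σ₂²)/n)
  = (1.645 + 1.036) · √(392/750)
  = 2.681 · √0.52267
  = 2.681 · 0.7230
  = 1.9382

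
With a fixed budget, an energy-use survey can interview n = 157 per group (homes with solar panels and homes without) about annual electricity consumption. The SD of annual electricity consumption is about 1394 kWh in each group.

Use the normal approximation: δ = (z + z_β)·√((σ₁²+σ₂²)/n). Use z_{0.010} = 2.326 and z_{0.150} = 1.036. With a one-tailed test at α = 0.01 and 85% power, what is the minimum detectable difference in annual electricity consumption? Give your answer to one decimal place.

Minimum detectable difference ≈ 529.0 kWh

δ = (z_α + z_β) · √((σ₁²+σ₂²)/n)
  = (2.326 + 1.036) · √(3886472/157)
  = 3.362 · √24754.6
  = 3.362 · 157.3359
  = 528.9634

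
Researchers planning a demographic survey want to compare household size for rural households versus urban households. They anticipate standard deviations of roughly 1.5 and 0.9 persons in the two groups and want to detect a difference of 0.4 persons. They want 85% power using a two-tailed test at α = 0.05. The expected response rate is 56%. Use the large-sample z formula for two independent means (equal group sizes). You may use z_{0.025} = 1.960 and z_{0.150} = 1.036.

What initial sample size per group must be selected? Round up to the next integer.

n = 307 per group

n = (z_{α/2} + z_β)² · (σ₁² + σ₂²) / δ²
  = (1.960 + 1.036)² · (1.5² + 0.9² = 3.06) / 0.4²
  = 8.9760 · 3.06 / 0.16
  = 171.67
Adjust for 56% response: 171.67 / 0.56 = 306.55.
Round up → n = 307 per group.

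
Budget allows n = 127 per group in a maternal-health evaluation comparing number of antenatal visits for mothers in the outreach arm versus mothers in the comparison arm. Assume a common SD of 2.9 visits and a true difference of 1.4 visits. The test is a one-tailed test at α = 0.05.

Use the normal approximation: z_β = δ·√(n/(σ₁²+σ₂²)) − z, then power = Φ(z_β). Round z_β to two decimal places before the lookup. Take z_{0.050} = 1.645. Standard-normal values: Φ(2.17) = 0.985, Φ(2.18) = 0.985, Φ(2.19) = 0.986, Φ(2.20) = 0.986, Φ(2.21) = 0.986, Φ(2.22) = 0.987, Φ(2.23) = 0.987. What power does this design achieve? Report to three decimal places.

Power ≈ 0.986

z_β = δ·√(n/(σ₁²+σ₂²)) − z_α
    = 1.4 · √(127/16.82) − 1.645
    = 1.4 · 2.74782 − 1.645
    = 3.8470 − 1.645 = 2.2020 → 2.20
Power = Φ(2.20) = 0.986.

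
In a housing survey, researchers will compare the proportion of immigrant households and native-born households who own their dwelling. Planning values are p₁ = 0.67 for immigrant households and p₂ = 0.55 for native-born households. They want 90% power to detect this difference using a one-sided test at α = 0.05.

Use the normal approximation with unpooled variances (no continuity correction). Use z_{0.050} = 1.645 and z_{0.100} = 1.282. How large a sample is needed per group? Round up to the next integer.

n = (z_α + z_β)² · [p₁(1−p₁) + p₂(1−p₂)] / (p₁ − p₂)²
  = (1.645 + 1.282)² · (0.67·0.33 + 0.55·0.45) / (0.12)²
  = (2.927)² · (0.2211 + 0.2475) / 0.0144
  = 8.5673 · 0.4686 / 0.0144
  = 278.80
Round up → n = 279 per group.

n = 279 per group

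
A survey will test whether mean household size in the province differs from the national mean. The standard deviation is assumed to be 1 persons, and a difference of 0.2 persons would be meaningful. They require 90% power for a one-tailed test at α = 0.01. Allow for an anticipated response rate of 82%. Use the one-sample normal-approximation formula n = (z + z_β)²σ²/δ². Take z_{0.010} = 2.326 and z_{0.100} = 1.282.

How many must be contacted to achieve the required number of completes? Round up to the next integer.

n = 397

n = (z_α + z_β)² · σ² / δ²
  = (2.326 + 1.282)² · 1² / 0.2²
  = 13.0177 · 1 / 0.04
  = 325.44
Adjust for 82% response: 325.44 / 0.82 = 396.88.
Round up → n = 397.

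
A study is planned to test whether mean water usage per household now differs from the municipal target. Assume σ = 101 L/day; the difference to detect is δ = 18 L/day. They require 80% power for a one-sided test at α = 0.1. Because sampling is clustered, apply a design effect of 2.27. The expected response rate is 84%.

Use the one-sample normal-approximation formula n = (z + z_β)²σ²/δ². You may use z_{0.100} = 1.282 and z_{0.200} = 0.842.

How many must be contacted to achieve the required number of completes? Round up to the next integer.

n = (z_α + z_β)² · σ² / δ²
  = (1.282 + 0.842)² · 101² / 18²
  = 4.5114 · 10201 / 324
  = 142.04
Design effect: 2.27 × 142.04 = 322.43.
Adjust for 84% response: 322.43 / 0.84 = 383.84.
Round up → n = 384.

n = 384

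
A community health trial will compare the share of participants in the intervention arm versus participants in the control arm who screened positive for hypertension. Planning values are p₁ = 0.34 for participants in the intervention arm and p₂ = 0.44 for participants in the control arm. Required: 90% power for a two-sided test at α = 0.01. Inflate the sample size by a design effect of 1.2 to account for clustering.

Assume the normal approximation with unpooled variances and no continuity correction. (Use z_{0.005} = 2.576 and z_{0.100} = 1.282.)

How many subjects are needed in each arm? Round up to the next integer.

n = (z_{α/2} + z_β)² · [p₁(1−p₁) + p₂(1−p₂)] / (p₁ − p₂)²
  = (2.576 + 1.282)² · (0.34·0.66 + 0.44·0.56) / (-0.10)²
  = (3.858)² · (0.2244 + 0.2464) / 0.0100
  = 14.8842 · 0.4708 / 0.0100
  = 700.75
Design effect: 1.2 × 700.75 = 840.90.
Round up → n = 841 per group.

n = 841 per group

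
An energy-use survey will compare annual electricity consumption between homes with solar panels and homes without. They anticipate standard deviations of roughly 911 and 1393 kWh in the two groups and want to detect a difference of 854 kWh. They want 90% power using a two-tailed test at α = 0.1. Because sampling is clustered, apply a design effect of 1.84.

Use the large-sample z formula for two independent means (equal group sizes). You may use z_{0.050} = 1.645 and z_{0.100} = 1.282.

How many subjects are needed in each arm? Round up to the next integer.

n = (z_{α/2} + z_β)² · (σ₁² + σ₂²) / δ²
  = (1.645 + 1.282)² · (911² + 1393² = 2770370) / 854²
  = 8.5673 · 2770370 / 729316
  = 32.54
Design effect: 1.84 × 32.54 = 59.88.
Round up → n = 60 per group.

n = 60 per group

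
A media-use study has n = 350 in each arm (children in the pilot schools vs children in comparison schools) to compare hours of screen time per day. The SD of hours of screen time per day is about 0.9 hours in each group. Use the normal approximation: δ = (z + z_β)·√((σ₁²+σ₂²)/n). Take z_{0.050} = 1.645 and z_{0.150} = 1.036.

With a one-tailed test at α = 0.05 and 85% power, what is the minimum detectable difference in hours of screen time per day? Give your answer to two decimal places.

δ = (z_α + z_β) · √((σ₁²+σ₂²)/n)
  = (1.645 + 1.036) · √(1.62/350)
  = 2.681 · √0.00463
  = 2.681 · 0.0680
  = 0.1824

Minimum detectable difference ≈ 0.18 hours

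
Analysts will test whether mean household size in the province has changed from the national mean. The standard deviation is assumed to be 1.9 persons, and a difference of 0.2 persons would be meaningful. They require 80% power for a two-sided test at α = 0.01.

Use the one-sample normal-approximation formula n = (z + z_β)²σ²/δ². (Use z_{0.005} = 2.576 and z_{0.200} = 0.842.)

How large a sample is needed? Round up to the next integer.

n = (z_{α/2} + z_β)² · σ² / δ²
  = (2.576 + 0.842)² · 1.9² / 0.2²
  = 11.6827 · 3.61 / 0.04
  = 1054.37
Round up → n = 1055.

n = 1055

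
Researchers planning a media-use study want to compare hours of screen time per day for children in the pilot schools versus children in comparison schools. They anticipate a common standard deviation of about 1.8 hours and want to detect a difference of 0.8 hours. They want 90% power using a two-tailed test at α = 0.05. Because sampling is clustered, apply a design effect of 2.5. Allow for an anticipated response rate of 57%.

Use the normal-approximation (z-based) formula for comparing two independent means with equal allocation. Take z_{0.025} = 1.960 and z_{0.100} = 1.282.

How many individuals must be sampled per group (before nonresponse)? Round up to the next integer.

n = (z_{α/2} + z_β)² · (σ₁² + σ₂²) / δ²
  = (1.960 + 1.282)² · (2·1.8² = 6.48) / 0.8²
  = 10.5106 · 6.48 / 0.64
  = 106.42
Design effect: 2.5 × 106.42 = 266.05.
Adjust for 57% response: 266.05 / 0.57 = 466.75.
Round up → n = 467 per group.

n = 467 per group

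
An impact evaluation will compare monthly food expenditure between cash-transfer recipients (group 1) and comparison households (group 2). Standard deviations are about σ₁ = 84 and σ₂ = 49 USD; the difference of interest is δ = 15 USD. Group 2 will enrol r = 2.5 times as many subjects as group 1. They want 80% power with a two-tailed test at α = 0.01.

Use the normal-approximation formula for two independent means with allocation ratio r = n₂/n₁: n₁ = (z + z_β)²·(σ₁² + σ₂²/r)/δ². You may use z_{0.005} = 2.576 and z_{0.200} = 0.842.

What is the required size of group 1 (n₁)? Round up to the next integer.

n₁ = 417

n₁ = (z_{α/2} + z_β)² · (σ₁² + σ₂²/r) / δ²
   = (2.576 + 0.842)² · (84² + 49²/2.5) / 15²
   = 11.6827 · (7056 + 960.4) / 225
   = 11.6827 · 8016.4 / 225
   = 416.24
Round up → n₁ = 417; n₂ = r·n₁ = 2.5 × 417 = 1043.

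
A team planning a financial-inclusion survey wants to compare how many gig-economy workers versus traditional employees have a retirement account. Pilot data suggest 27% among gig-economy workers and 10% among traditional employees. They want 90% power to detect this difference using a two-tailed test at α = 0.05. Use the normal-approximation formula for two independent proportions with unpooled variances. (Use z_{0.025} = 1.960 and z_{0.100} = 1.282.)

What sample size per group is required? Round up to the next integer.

n = (z_{α/2} + z_β)² · [p₁(1−p₁) + p₂(1−p₂)] / (p₁ − p₂)²
  = (1.960 + 1.282)² · (0.27·0.73 + 0.10·0.90) / (0.17)²
  = (3.242)² · (0.1971 + 0.0900) / 0.0289
  = 10.5106 · 0.2871 / 0.0289
  = 104.41
Round up → n = 105 per group.

n = 105 per group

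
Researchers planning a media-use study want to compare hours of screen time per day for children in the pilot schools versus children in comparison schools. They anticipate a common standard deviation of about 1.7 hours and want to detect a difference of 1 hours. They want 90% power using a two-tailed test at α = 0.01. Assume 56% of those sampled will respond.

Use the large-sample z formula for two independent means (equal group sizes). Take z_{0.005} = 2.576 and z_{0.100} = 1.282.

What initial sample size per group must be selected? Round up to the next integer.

n = 154 per group

n = (z_{α/2} + z_β)² · (σ₁² + σ₂²) / δ²
  = (2.576 + 1.282)² · (2·1.7² = 5.78) / 1²
  = 14.8842 · 5.78 / 1
  = 86.03
Adjust for 56% response: 86.03 / 0.56 = 153.63.
Round up → n = 154 per group.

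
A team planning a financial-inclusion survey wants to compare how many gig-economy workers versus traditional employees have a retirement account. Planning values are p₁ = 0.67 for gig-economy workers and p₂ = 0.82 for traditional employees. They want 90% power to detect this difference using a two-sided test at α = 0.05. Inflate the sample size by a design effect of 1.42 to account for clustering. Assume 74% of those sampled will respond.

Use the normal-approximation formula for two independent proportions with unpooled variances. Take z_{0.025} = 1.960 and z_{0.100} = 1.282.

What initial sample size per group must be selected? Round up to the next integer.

n = 331 per group

n = (z_{α/2} + z_β)² · [p₁(1−p₁) + p₂(1−p₂)] / (p₁ − p₂)²
  = (1.960 + 1.282)² · (0.67·0.33 + 0.82·0.18) / (-0.15)²
  = (3.242)² · (0.2211 + 0.1476) / 0.0225
  = 10.5106 · 0.3687 / 0.0225
  = 172.23
Design effect: 1.42 × 172.23 = 244.57.
Adjust for 74% response: 244.57 / 0.74 = 330.50.
Round up → n = 331 per group.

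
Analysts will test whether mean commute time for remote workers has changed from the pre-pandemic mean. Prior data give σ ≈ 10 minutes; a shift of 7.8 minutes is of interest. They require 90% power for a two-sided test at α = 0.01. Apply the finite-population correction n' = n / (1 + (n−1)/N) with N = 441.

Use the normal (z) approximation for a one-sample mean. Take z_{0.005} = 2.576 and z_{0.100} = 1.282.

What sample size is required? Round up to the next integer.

n = 24

n = (z_{α/2} + z_β)² · σ² / δ²
  = (2.576 + 1.282)² · 10² / 7.8²
  = 14.8842 · 100 / 60.84
  = 24.46
Finite-population correction (N = 441): 24.46 / (1 + (24.46 − 1)/441) = 23.23.
Round up → n = 24.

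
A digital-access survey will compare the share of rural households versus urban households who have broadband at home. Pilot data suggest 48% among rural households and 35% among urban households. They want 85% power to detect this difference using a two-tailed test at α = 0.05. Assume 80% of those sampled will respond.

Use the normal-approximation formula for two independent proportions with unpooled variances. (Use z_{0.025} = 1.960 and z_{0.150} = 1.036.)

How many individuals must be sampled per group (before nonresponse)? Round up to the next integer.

n = 317 per group

n = (z_{α/2} + z_β)² · [p₁(1−p₁) + p₂(1−p₂)] / (p₁ − p₂)²
  = (1.960 + 1.036)² · (0.48·0.52 + 0.35·0.65) / (0.13)²
  = (2.996)² · (0.2496 + 0.2275) / 0.0169
  = 8.9760 · 0.4771 / 0.0169
  = 253.40
Adjust for 80% response: 253.40 / 0.80 = 316.75.
Round up → n = 317 per group.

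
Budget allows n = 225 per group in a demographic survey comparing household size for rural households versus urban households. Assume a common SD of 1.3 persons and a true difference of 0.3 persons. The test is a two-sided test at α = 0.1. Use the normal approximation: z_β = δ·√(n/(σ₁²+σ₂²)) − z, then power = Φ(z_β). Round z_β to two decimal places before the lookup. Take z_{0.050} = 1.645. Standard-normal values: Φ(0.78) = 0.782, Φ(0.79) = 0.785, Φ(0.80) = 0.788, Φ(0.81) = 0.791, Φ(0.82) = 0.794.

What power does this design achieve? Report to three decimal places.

z_β = δ·√(n/(σ₁²+σ₂²)) − z_{α/2}
    = 0.3 · √(225/3.38) − 1.645
    = 0.3 · 8.15892 − 1.645
    = 2.4477 − 1.645 = 0.8027 → 0.80
Power = Φ(0.80) = 0.788.

Power ≈ 0.788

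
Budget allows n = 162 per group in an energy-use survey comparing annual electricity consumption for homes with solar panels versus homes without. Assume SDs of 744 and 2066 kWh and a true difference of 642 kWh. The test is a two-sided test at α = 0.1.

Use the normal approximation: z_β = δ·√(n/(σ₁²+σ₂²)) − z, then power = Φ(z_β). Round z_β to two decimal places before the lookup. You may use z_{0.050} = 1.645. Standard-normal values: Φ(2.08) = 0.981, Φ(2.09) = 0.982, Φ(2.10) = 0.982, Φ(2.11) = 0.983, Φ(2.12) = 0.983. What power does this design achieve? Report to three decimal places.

z_β = δ·√(n/(σ₁²+σ₂²)) − z_{α/2}
    = 642 · √(162/4821892) − 1.645
    = 642 · 0.00580 − 1.645
    = 3.7212 − 1.645 = 2.0762 → 2.08
Power = Φ(2.08) = 0.981.

Power ≈ 0.981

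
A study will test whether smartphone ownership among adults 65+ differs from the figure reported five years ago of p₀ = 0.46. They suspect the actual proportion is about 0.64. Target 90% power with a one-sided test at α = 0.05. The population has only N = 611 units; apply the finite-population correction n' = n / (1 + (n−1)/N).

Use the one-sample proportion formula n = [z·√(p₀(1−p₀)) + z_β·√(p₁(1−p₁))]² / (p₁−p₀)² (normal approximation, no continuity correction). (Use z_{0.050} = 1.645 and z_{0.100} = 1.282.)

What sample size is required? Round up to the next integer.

n = [z_α·√(p₀q₀) + z_β·√(p₁q₁)]² / (p₁ − p₀)²
  = [1.645·√(0.46·0.54) + 1.282·√(0.64·0.36)]² / (0.18)²
  = [1.645·0.4984 + 1.282·0.4800]² / 0.0324
  = [1.4352]² / 0.0324
  = 63.58
Finite-population correction (N = 611): 63.58 / (1 + (63.58 − 1)/611) = 57.67.
Round up → n = 58.

n = 58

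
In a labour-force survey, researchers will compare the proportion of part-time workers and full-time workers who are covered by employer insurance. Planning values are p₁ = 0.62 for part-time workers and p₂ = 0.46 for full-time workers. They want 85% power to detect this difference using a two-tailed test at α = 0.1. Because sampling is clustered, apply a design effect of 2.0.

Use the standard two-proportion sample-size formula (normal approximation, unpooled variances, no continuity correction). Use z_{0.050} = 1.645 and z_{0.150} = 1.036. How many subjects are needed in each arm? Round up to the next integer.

n = 272 per group

n = (z_{α/2} + z_β)² · [p₁(1−p₁) + p₂(1−p₂)] / (p₁ − p₂)²
  = (1.645 + 1.036)² · (0.62·0.38 + 0.46·0.54) / (0.16)²
  = (2.681)² · (0.2356 + 0.2484) / 0.0256
  = 7.1878 · 0.4840 / 0.0256
  = 135.89
Design effect: 2.0 × 135.89 = 271.79.
Round up → n = 272 per group.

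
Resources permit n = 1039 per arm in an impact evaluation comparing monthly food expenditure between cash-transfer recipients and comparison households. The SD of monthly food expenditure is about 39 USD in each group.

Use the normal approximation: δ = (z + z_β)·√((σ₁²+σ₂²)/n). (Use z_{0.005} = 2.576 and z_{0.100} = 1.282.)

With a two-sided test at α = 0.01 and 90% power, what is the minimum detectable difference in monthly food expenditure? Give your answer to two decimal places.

δ = (z_{α/2} + z_β) · √((σ₁²+σ₂²)/n)
  = (2.576 + 1.282) · √(3042/1039)
  = 3.858 · √2.9278
  = 3.858 · 1.7111
  = 6.6014

Minimum detectable difference ≈ 6.60 USD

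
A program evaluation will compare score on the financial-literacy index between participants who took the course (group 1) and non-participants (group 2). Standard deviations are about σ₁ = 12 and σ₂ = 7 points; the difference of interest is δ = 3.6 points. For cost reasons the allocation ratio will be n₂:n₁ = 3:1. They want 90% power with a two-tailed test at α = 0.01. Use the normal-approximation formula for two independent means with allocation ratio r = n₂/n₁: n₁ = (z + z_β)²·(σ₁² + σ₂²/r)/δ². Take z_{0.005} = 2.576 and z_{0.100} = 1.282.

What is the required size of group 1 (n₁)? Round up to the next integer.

n₁ = (z_{α/2} + z_β)² · (σ₁² + σ₂²/r) / δ²
   = (2.576 + 1.282)² · (12² + 7²/3) / 3.6²
   = 14.8842 · (144 + 16.3333) / 12.96
   = 14.8842 · 160.3333 / 12.96
   = 184.14
Round up → n₁ = 185; n₂ = r·n₁ = 3 × 185 = 555.

n₁ = 185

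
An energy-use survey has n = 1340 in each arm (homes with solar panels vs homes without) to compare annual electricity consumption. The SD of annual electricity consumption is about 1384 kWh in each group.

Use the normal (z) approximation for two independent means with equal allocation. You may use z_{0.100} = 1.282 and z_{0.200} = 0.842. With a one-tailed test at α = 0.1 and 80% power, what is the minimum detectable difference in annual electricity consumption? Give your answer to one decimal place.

Minimum detectable difference ≈ 113.6 kWh

δ = (z_α + z_β) · √((σ₁²+σ₂²)/n)
  = (1.282 + 0.842) · √(3830912/1340)
  = 2.124 · √2858.9
  = 2.124 · 53.4686
  = 113.5673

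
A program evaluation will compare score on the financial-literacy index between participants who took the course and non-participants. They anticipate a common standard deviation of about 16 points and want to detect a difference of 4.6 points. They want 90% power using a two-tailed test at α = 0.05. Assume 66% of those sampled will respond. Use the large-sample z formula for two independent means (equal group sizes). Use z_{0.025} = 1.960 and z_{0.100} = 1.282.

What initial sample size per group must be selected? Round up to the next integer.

n = (z_{α/2} + z_β)² · (σ₁² + σ₂²) / δ²
  = (1.960 + 1.282)² · (2·16² = 512) / 4.6²
  = 10.5106 · 512 / 21.16
  = 254.32
Adjust for 66% response: 254.32 / 0.66 = 385.33.
Round up → n = 386 per group.

n = 386 per group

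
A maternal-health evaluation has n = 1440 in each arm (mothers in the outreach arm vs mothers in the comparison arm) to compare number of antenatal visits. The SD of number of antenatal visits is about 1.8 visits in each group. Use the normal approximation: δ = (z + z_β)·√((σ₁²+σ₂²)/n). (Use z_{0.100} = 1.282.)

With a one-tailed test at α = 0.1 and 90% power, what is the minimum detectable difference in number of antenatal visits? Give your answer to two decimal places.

Minimum detectable difference ≈ 0.17 visits

δ = (z_α + z_β) · √((σ₁²+σ₂²)/n)
  = (1.282 + 1.282) · √(6.48/1440)
  = 2.564 · √0.0045
  = 2.564 · 0.0671
  = 0.1720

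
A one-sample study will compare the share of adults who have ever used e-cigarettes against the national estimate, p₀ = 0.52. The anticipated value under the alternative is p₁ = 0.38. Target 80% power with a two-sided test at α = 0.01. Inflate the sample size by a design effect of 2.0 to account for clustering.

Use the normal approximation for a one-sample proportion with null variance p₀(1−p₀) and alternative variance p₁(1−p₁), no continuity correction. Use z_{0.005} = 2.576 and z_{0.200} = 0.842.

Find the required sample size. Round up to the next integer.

n = 294

n = [z_{α/2}·√(p₀q₀) + z_β·√(p₁q₁)]² / (p₁ − p₀)²
  = [2.576·√(0.52·0.48) + 0.842·√(0.38·0.62)]² / (-0.14)²
  = [2.576·0.4996 + 0.842·0.4854]² / 0.0196
  = [1.6957]² / 0.0196
  = 146.70
Design effect: 2.0 × 146.70 = 293.40.
Round up → n = 294.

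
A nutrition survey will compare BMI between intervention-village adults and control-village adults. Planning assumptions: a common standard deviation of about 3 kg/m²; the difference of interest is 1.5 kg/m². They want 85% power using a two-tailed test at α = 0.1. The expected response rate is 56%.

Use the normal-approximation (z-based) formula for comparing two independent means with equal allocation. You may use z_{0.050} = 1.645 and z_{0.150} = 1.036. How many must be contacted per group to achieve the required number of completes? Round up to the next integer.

n = (z_{α/2} + z_β)² · (σ₁² + σ₂²) / δ²
  = (1.645 + 1.036)² · (2·3² = 18) / 1.5²
  = 7.1878 · 18 / 2.25
  = 57.50
Adjust for 56% response: 57.50 / 0.56 = 102.68.
Round up → n = 103 per group.

n = 103 per group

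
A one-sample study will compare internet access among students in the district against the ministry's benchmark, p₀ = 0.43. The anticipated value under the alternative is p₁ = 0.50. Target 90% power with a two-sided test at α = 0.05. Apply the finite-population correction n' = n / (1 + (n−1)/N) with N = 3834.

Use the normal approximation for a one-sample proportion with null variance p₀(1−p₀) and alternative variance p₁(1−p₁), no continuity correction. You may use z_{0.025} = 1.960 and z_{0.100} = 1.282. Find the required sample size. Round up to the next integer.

n = [z_{α/2}·√(p₀q₀) + z_β·√(p₁q₁)]² / (p₁ − p₀)²
  = [1.960·√(0.43·0.57) + 1.282·√(0.50·0.50)]² / (0.07)²
  = [1.960·0.4951 + 1.282·0.5000]² / 0.0049
  = [1.6113]² / 0.0049
  = 529.89
Finite-population correction (N = 3834): 529.89 / (1 + (529.89 − 1)/3834) = 465.65.
Round up → n = 466.

n = 466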